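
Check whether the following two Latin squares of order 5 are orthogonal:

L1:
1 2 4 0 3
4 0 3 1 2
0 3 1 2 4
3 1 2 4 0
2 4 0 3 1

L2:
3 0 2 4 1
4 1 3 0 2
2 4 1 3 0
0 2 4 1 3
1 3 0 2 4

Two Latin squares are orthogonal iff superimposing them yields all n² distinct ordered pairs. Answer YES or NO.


Form the n² = 25 superimposed pairs (L1[i][j], L2[i][j]), row by row (rows and columns indexed from 0):
row 0: (1,3) (2,0) (4,2) (0,4) (3,1)
row 1: (4,4) (0,1) (3,3) (1,0) (2,2)
row 2: (0,2) (3,4) (1,1) (2,3) (4,0)
row 3: (3,0) (1,2) (2,4) (4,1) (0,3)
row 4: (2,1) (4,3) (0,0) (3,2) (1,4)
Orthogonality requires all 25 pairs distinct.
Check by first coordinate: for each symbol s of L1, list the L2 entries in the n cells where L1 = s; they must all differ.
  L1 = 0: L2 entries (in reading order) 4, 1, 2, 3, 0 — all 5 distinct ✓
  L1 = 1: L2 entries (in reading order) 3, 0, 1, 2, 4 — all 5 distinct ✓
  L1 = 2: L2 entries (in reading order) 0, 2, 3, 4, 1 — all 5 distinct ✓
  L1 = 3: L2 entries (in reading order) 1, 3, 4, 0, 2 — all 5 distinct ✓
  L1 = 4: L2 entries (in reading order) 2, 4, 0, 1, 3 — all 5 distinct ✓
Every symbol of L1 meets every symbol of L2 exactly once, so all 25 pairs are distinct (25 of 25).
Conclusion: YES.

YES


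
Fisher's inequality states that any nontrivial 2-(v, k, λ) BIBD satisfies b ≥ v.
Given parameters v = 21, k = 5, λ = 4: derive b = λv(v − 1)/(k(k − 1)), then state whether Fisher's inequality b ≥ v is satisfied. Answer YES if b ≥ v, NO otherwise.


r = λ(v − 1)/(k − 1) = 4·20/4 = 20.
b = vr/k = 21·20/5 = 84.
Fisher's inequality: b ≥ v ⇔ 84 ≥ 21? YES.

YES


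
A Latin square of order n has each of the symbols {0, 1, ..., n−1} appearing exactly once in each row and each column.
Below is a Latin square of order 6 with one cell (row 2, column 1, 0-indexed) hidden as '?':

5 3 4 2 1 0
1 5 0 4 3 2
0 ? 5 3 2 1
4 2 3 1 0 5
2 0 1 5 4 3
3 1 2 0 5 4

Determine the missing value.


Row 2 contains symbols [0, 1, 2, 3, 5] — missing [4].
Column 1 contains symbols [0, 1, 2, 3, 5] — missing [4].
The missing symbol must appear in both missing sets; intersection = [4].
Therefore the hidden value is 4.

Missing value = 4.


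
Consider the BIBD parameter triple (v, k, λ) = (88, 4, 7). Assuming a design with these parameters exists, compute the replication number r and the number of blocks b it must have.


Any 2-(v, k, λ) BIBD satisfies two necessary conditions:
  (i)  Each point sits in r blocks, and counting incidences through any fixed point gives r(k − 1) = λ(v − 1), so r = λ(v − 1)/(k − 1).
  (ii) Total incidences bk = vr, so b = vr/k.
Step 1: r = λ(v − 1)/(k − 1) = 7·(88 − 1)/(4 − 1) = 7·87/3 = 609/3 = 203.
Step 2: b = vr/k = 88·203/4 = 17864/4 = 4466.
Check integrality: r = 203 ∈ Z ✓, b = 4466 ∈ Z ✓.
(These identities are necessary conditions: they determine r and b for any design with these parameters, but do not by themselves prove that one exists.)

r = 203, b = 4466.


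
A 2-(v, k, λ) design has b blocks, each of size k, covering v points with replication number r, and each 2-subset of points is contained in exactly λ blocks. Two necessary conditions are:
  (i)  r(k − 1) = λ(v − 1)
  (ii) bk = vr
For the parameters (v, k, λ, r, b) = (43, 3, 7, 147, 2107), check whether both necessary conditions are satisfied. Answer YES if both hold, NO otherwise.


Condition (i): r(k − 1) = 147·2 = 294; λ(v − 1) = 7·42 = 294. Match? YES.
Condition (ii): bk = 2107·3 = 6321; vr = 43·147 = 6321. Match? YES.
Both conditions hold? YES.

YES


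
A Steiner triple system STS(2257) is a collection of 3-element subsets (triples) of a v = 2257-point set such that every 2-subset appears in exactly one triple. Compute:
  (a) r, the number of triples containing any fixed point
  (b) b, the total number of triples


An STS(v) is a 2-(v, 3, 1) BIBD: block size k = 3, λ = 1.
Replication: r(k − 1) = λ(v − 1) ⇒ r·2 = 2257 − 1 = 2256 ⇒ r = 1128.
Block count: b = v(v − 1)/6 = 2257·2256/6 = 5091792/6 = 848632.

r = 1128, b = 848632.


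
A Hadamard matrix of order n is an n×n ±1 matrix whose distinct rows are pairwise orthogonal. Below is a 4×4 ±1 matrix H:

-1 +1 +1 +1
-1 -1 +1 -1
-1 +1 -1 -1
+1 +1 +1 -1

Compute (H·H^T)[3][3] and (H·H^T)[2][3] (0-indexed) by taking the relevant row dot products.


Row 2 of H: [-1, 1, -1, -1].
Row 3 of H: [1, 1, 1, -1].
(H·H^T)[3][3] = Σ_j H[3][j]·H[3][j] = (1)² + (1)² + (1)² + (-1)² = 1 + 1 + 1 + 1 = 4.
(H·H^T)[2][3] = Σ_j H[2][j]·H[3][j] = (-1)·(1) + (1)·(1) + (-1)·(1) + (-1)·(-1) = -1 + 1 + -1 + 1 = 0.
So rows 2 and 3 are orthogonal; the diagonal entry equals n = 4.

(3,3) entry = 4; (2,3) entry = 0.


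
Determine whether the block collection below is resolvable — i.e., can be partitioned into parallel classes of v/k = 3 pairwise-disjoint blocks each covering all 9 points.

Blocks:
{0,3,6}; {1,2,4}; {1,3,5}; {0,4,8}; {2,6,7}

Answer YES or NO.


v = 9, block size k = 3, number of blocks = 5.
For resolvability, blocks must partition into parallel classes of size v/k = 3.
Total blocks must therefore be a multiple of 3: 5 = 3·1 + 2 ⇒ not divisible ✗.
Resolvable? NO.

NO


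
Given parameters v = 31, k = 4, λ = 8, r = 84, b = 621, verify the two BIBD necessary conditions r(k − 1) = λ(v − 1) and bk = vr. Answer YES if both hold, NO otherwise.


Condition (i): r(k − 1) = 84·3 = 252; λ(v − 1) = 8·30 = 240. Match? NO.
Condition (ii): bk = 621·4 = 2484; vr = 31·84 = 2604. Match? NO.
Both conditions hold? NO.

NO


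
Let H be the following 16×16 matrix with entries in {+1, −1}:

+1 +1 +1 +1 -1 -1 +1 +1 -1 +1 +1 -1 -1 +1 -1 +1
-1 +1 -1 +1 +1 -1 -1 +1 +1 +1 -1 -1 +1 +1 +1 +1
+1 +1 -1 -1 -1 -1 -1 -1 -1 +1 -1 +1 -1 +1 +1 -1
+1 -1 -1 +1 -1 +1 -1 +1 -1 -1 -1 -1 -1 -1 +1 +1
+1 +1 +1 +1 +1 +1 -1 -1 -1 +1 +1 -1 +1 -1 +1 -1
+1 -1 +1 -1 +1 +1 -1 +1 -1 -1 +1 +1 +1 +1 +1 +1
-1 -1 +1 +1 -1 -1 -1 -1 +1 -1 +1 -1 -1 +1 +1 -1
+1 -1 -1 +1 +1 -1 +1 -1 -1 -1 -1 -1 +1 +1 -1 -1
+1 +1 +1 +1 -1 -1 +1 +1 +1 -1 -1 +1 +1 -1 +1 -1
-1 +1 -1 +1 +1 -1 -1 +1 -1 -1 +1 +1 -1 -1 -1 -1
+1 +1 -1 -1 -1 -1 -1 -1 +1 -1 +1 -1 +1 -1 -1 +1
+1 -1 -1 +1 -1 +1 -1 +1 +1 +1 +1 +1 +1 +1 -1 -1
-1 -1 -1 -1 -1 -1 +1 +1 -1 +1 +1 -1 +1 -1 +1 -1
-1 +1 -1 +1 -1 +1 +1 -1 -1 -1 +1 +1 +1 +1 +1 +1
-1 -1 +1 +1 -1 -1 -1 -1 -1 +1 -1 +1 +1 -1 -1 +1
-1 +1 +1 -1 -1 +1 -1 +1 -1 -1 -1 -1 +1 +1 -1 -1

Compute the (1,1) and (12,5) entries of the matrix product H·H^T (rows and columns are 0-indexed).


Row 1 of H: [-1, 1, -1, 1, 1, -1, -1, 1, 1, 1, -1, -1, 1, 1, 1, 1].
Row 5 of H: [1, -1, 1, -1, 1, 1, -1, 1, -1, -1, 1, 1, 1, 1, 1, 1].
Row 12 of H: [-1, -1, -1, -1, -1, -1, 1, 1, -1, 1, 1, -1, 1, -1, 1, -1].
(H·H^T)[1][1] = Σ_j H[1][j]·H[1][j] = (-1)² + (1)² + (-1)² + (1)² + (1)² + (-1)² + (-1)² + (1)² + (1)² + (1)² + (-1)² + (-1)² + (1)² + (1)² + (1)² + (1)² = 1 + 1 + 1 + 1 + 1 + 1 + 1 + 1 + 1 + 1 + 1 + 1 + 1 + 1 + 1 + 1 = 16.
(H·H^T)[12][5] = Σ_j H[12][j]·H[5][j] = (-1)·(1) + (-1)·(-1) + (-1)·(1) + (-1)·(-1) + (-1)·(1) + (-1)·(1) + (1)·(-1) + (1)·(1) + (-1)·(-1) + (1)·(-1) + (1)·(1) + (-1)·(1) + (1)·(1) + (-1)·(1) + (1)·(1) + (-1)·(1) = -1 + 1 + -1 + 1 + -1 + -1 + -1 + 1 + 1 + -1 + 1 + -1 + 1 + -1 + 1 + -1 = -2.
Rows 12 and 5 are not orthogonal (dot product = -2 ≠ 0), so H is not a Hadamard matrix.

(1,1) entry = 16; (12,5) entry = -2.


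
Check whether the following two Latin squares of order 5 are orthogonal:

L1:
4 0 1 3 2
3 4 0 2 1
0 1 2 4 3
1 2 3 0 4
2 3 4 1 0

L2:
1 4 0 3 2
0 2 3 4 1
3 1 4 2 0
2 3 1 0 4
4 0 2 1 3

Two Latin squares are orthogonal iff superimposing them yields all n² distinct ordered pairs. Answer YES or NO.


Form the n² = 25 superimposed pairs (L1[i][j], L2[i][j]), row by row (rows and columns indexed from 0):
row 0: (4,1) (0,4) (1,0) (3,3) (2,2)
row 1: (3,0) (4,2) (0,3) (2,4) (1,1)
row 2: (0,3) (1,1) (2,4) (4,2) (3,0)
row 3: (1,2) (2,3) (3,1) (0,0) (4,4)
row 4: (2,4) (3,0) (4,2) (1,1) (0,3)
Orthogonality requires all 25 pairs distinct.
But the pair (0,3) repeats: cell (1,2) has L1 = 0, L2 = 3, and cell (2,0) has L1 = 0, L2 = 3.
A repeated pair means some other pair never occurs (only 15 distinct pairs out of 25), so the squares are not orthogonal.
Conclusion: NO.

NO


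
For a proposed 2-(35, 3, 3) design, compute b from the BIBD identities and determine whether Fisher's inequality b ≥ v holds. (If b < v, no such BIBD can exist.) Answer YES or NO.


r = λ(v − 1)/(k − 1) = 3·34/2 = 51.
b = vr/k = 35·51/3 = 595.
Fisher's inequality: b ≥ v ⇔ 595 ≥ 35? YES.

YES


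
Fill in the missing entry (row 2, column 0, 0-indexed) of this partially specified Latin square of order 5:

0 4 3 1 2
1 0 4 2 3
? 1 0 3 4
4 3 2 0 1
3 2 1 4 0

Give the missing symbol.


Row 2 contains symbols [0, 1, 3, 4] — missing [2].
Column 0 contains symbols [0, 1, 3, 4] — missing [2].
The missing symbol must appear in both missing sets; intersection = [2].
Therefore the hidden value is 2.

Missing value = 2.


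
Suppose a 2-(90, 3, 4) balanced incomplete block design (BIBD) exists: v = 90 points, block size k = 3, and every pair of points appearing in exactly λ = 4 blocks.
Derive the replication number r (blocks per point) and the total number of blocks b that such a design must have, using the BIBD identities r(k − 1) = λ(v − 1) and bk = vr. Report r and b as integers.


Any 2-(v, k, λ) BIBD satisfies two necessary conditions:
  (i)  Each point sits in r blocks, and counting incidences through any fixed point gives r(k − 1) = λ(v − 1), so r = λ(v − 1)/(k − 1).
  (ii) Total incidences bk = vr, so b = vr/k.
Step 1: r = λ(v − 1)/(k − 1) = 4·(90 − 1)/(3 − 1) = 4·89/2 = 356/2 = 178.
Step 2: b = vr/k = 90·178/3 = 16020/3 = 5340.
Check integrality: r = 178 ∈ Z ✓, b = 5340 ∈ Z ✓.
(These identities are necessary conditions: they determine r and b for any design with these parameters, but do not by themselves prove that one exists.)

r = 178, b = 5340.


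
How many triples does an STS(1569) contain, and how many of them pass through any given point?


An STS(v) is a 2-(v, 3, 1) BIBD: block size k = 3, λ = 1.
Replication: r(k − 1) = λ(v − 1) ⇒ r·2 = 1569 − 1 = 1568 ⇒ r = 784.
Block count: b = v(v − 1)/6 = 1569·1568/6 = 2460192/6 = 410032.

r = 784, b = 410032.


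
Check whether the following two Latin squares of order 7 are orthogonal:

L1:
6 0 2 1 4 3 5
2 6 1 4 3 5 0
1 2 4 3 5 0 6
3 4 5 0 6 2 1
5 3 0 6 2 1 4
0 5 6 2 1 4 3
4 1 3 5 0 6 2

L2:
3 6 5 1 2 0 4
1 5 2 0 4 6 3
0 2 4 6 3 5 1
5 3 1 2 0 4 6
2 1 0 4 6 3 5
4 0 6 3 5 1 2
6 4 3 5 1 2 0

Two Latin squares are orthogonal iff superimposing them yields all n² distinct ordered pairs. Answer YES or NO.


Form the n² = 49 superimposed pairs (L1[i][j], L2[i][j]), row by row (rows and columns indexed from 0):
row 0: (6,3) (0,6) (2,5) (1,1) (4,2) (3,0) (5,4)
row 1: (2,1) (6,5) (1,2) (4,0) (3,4) (5,6) (0,3)
row 2: (1,0) (2,2) (4,4) (3,6) (5,3) (0,5) (6,1)
row 3: (3,5) (4,3) (5,1) (0,2) (6,0) (2,4) (1,6)
row 4: (5,2) (3,1) (0,0) (6,4) (2,6) (1,3) (4,5)
row 5: (0,4) (5,0) (6,6) (2,3) (1,5) (4,1) (3,2)
row 6: (4,6) (1,4) (3,3) (5,5) (0,1) (6,2) (2,0)
Orthogonality requires all 49 pairs distinct.
Check by first coordinate: for each symbol s of L1, list the L2 entries in the n cells where L1 = s; they must all differ.
  L1 = 0: L2 entries (in reading order) 6, 3, 5, 2, 0, 4, 1 — all 7 distinct ✓
  L1 = 1: L2 entries (in reading order) 1, 2, 0, 6, 3, 5, 4 — all 7 distinct ✓
  L1 = 2: L2 entries (in reading order) 5, 1, 2, 4, 6, 3, 0 — all 7 distinct ✓
  L1 = 3: L2 entries (in reading order) 0, 4, 6, 5, 1, 2, 3 — all 7 distinct ✓
  L1 = 4: L2 entries (in reading order) 2, 0, 4, 3, 5, 1, 6 — all 7 distinct ✓
  L1 = 5: L2 entries (in reading order) 4, 6, 3, 1, 2, 0, 5 — all 7 distinct ✓
  L1 = 6: L2 entries (in reading order) 3, 5, 1, 0, 4, 6, 2 — all 7 distinct ✓
Every symbol of L1 meets every symbol of L2 exactly once, so all 49 pairs are distinct (49 of 49).
Conclusion: YES.

YES


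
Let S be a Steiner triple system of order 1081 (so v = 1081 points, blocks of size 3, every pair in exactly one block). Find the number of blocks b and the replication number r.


An STS(v) is a 2-(v, 3, 1) BIBD: block size k = 3, λ = 1.
Replication: r(k − 1) = λ(v − 1) ⇒ r·2 = 1081 − 1 = 1080 ⇒ r = 540.
Block count: bk = vr ⇒ b·3 = 1081·540 = 583740 ⇒ b = 194580.

r = 540, b = 194580.


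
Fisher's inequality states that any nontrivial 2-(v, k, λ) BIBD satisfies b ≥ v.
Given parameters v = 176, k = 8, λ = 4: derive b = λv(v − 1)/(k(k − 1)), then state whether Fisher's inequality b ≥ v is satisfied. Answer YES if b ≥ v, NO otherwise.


r = λ(v − 1)/(k − 1) = 4·175/7 = 100.
b = vr/k = 176·100/8 = 2200.
Fisher's inequality: b ≥ v ⇔ 2200 ≥ 176? YES.

YES


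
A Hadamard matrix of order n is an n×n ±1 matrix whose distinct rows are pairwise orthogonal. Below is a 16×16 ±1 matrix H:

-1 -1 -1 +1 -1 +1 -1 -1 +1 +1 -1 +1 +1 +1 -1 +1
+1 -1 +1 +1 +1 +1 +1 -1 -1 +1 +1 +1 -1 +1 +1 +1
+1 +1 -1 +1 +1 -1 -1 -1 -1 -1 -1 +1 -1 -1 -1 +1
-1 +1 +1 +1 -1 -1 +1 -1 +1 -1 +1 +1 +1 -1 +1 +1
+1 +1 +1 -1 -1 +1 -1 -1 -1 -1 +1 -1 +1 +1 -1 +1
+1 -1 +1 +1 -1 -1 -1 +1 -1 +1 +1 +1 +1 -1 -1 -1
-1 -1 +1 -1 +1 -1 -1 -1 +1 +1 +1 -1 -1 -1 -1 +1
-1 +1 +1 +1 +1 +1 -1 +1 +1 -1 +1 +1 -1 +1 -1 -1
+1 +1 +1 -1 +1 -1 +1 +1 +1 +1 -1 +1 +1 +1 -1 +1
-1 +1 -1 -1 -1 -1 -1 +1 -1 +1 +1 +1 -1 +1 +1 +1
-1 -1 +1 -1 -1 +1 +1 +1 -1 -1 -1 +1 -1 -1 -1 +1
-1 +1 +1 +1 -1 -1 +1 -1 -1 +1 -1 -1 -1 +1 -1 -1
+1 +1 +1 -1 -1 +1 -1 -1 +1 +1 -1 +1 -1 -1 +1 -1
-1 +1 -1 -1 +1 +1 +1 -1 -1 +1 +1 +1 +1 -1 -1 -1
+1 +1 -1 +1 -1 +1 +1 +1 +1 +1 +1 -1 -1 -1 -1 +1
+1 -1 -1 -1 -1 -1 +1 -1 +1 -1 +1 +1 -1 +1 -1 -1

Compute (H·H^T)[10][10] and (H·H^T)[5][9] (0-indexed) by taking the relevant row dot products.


Row 5 of H: [1, -1, 1, 1, -1, -1, -1, 1, -1, 1, 1, 1, 1, -1, -1, -1].
Row 9 of H: [-1, 1, -1, -1, -1, -1, -1, 1, -1, 1, 1, 1, -1, 1, 1, 1].
Row 10 of H: [-1, -1, 1, -1, -1, 1, 1, 1, -1, -1, -1, 1, -1, -1, -1, 1].
(H·H^T)[10][10] = Σ_j H[10][j]·H[10][j] = (-1)² + (-1)² + (1)² + (-1)² + (-1)² + (1)² + (1)² + (1)² + (-1)² + (-1)² + (-1)² + (1)² + (-1)² + (-1)² + (-1)² + (1)² = 1 + 1 + 1 + 1 + 1 + 1 + 1 + 1 + 1 + 1 + 1 + 1 + 1 + 1 + 1 + 1 = 16.
(H·H^T)[5][9] = Σ_j H[5][j]·H[9][j] = (1)·(-1) + (-1)·(1) + (1)·(-1) + (1)·(-1) + (-1)·(-1) + (-1)·(-1) + (-1)·(-1) + (1)·(1) + (-1)·(-1) + (1)·(1) + (1)·(1) + (1)·(1) + (1)·(-1) + (-1)·(1) + (-1)·(1) + (-1)·(1) = -1 + -1 + -1 + -1 + 1 + 1 + 1 + 1 + 1 + 1 + 1 + 1 + -1 + -1 + -1 + -1 = 0.
So rows 5 and 9 are orthogonal; the diagonal entry equals n = 16.

(10,10) entry = 16; (5,9) entry = 0.


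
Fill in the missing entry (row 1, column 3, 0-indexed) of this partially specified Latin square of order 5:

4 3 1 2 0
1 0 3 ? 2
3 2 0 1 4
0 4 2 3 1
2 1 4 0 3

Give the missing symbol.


Row 1 contains symbols [0, 1, 2, 3] — missing [4].
Column 3 contains symbols [0, 1, 2, 3] — missing [4].
The missing symbol must appear in both missing sets; intersection = [4].
Therefore the hidden value is 4.

Missing value = 4.


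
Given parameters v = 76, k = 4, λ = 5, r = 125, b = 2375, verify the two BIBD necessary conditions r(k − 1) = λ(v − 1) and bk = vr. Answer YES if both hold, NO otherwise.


Condition (i): r(k − 1) = 125·3 = 375; λ(v − 1) = 5·75 = 375. Match? YES.
Condition (ii): bk = 2375·4 = 9500; vr = 76·125 = 9500. Match? YES.
Both conditions hold? YES.

YES


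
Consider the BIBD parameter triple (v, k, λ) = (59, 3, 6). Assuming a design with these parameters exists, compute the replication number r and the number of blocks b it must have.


Any 2-(v, k, λ) BIBD satisfies two necessary conditions:
  (i)  Each point sits in r blocks, and counting incidences through any fixed point gives r(k − 1) = λ(v − 1), so r = λ(v − 1)/(k − 1).
  (ii) Total incidences bk = vr, so b = vr/k.
Step 1: r = λ(v − 1)/(k − 1) = 6·(59 − 1)/(3 − 1) = 6·58/2 = 348/2 = 174.
Step 2: b = vr/k = 59·174/3 = 10266/3 = 3422.
Check integrality: r = 174 ∈ Z ✓, b = 3422 ∈ Z ✓.
(These identities are necessary conditions: they determine r and b for any design with these parameters, but do not by themselves prove that one exists.)

r = 174, b = 3422.


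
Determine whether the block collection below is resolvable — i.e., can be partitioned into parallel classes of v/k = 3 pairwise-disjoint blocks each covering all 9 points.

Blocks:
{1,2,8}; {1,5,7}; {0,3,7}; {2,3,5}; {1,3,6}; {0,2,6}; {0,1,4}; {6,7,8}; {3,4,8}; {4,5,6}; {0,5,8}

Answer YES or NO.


v = 9, block size k = 3, number of blocks = 11.
For resolvability, blocks must partition into parallel classes of size v/k = 3.
Total blocks must therefore be a multiple of 3: 11 = 3·3 + 2 ⇒ not divisible ✗.
Resolvable? NO.

NO


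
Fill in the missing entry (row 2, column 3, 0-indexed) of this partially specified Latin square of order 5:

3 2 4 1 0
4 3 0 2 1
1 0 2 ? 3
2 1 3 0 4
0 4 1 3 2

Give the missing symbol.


Row 2 contains symbols [0, 1, 2, 3] — missing [4].
Column 3 contains symbols [0, 1, 2, 3] — missing [4].
The missing symbol must appear in both missing sets; intersection = [4].
Therefore the hidden value is 4.

Missing value = 4.


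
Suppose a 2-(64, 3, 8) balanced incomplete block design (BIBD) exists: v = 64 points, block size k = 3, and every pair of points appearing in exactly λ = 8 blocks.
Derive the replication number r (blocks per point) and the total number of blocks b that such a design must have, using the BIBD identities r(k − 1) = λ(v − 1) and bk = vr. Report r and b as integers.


Any 2-(v, k, λ) BIBD satisfies two necessary conditions:
  (i)  Each point sits in r blocks, and counting incidences through any fixed point gives r(k − 1) = λ(v − 1), so r = λ(v − 1)/(k − 1).
  (ii) Total incidences bk = vr, so b = vr/k.
Step 1: r = λ(v − 1)/(k − 1) = 8·(64 − 1)/(3 − 1) = 8·63/2 = 504/2 = 252.
Step 2: b = vr/k = 64·252/3 = 16128/3 = 5376.
Check integrality: r = 252 ∈ Z ✓, b = 5376 ∈ Z ✓.
(These identities are necessary conditions: they determine r and b for any design with these parameters, but do not by themselves prove that one exists.)

r = 252, b = 5376.


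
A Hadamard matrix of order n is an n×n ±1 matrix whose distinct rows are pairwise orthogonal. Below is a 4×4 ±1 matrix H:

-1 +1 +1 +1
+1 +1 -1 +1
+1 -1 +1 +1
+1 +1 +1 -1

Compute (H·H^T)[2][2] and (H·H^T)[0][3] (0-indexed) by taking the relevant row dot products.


Row 0 of H: [-1, 1, 1, 1].
Row 2 of H: [1, -1, 1, 1].
Row 3 of H: [1, 1, 1, -1].
(H·H^T)[2][2] = Σ_j H[2][j]·H[2][j] = (1)² + (-1)² + (1)² + (1)² = 1 + 1 + 1 + 1 = 4.
(H·H^T)[0][3] = Σ_j H[0][j]·H[3][j] = (-1)·(1) + (1)·(1) + (1)·(1) + (1)·(-1) = -1 + 1 + 1 + -1 = 0.
So rows 0 and 3 are orthogonal; the diagonal entry equals n = 4.

(2,2) entry = 4; (0,3) entry = 0.


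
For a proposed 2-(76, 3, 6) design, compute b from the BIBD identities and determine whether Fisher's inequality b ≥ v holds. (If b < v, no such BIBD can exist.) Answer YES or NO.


b = λv(v − 1)/(k(k − 1)) = 6·76·75/(3·2) = 34200/6 = 5700.
Compare with v = 76: b ≥ v, so Fisher's inequality holds.

YES


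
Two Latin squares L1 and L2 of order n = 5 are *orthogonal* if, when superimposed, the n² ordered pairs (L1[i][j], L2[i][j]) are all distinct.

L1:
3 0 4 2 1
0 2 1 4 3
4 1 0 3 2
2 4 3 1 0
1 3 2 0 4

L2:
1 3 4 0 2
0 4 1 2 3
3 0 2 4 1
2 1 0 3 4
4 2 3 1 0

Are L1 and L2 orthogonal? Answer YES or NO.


Form the n² = 25 superimposed pairs (L1[i][j], L2[i][j]), row by row (rows and columns indexed from 0):
row 0: (3,1) (0,3) (4,4) (2,0) (1,2)
row 1: (0,0) (2,4) (1,1) (4,2) (3,3)
row 2: (4,3) (1,0) (0,2) (3,4) (2,1)
row 3: (2,2) (4,1) (3,0) (1,3) (0,4)
row 4: (1,4) (3,2) (2,3) (0,1) (4,0)
Orthogonality requires all 25 pairs distinct.
Check by first coordinate: for each symbol s of L1, list the L2 entries in the n cells where L1 = s; they must all differ.
  L1 = 0: L2 entries (in reading order) 3, 0, 2, 4, 1 — all 5 distinct ✓
  L1 = 1: L2 entries (in reading order) 2, 1, 0, 3, 4 — all 5 distinct ✓
  L1 = 2: L2 entries (in reading order) 0, 4, 1, 2, 3 — all 5 distinct ✓
  L1 = 3: L2 entries (in reading order) 1, 3, 4, 0, 2 — all 5 distinct ✓
  L1 = 4: L2 entries (in reading order) 4, 2, 3, 1, 0 — all 5 distinct ✓
Every symbol of L1 meets every symbol of L2 exactly once, so all 25 pairs are distinct (25 of 25).
Conclusion: YES.

YES


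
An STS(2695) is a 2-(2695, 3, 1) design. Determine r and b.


An STS(v) is a 2-(v, 3, 1) BIBD: block size k = 3, λ = 1.
Replication: r(k − 1) = λ(v − 1) ⇒ r·2 = 2695 − 1 = 2694 ⇒ r = 1347.
Block count: bk = vr ⇒ b·3 = 2695·1347 = 3630165 ⇒ b = 1210055.
(Check via b = v(v − 1)/6 = 2695·2694/6 = 7260330/6 = 1210055.)

r = 1347, b = 1210055.


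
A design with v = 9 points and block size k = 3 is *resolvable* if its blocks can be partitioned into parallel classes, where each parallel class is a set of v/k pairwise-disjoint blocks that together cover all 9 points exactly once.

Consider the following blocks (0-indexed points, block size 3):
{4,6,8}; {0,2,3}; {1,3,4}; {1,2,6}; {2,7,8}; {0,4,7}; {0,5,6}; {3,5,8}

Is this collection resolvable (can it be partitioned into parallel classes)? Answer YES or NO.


v = 9, block size k = 3, number of blocks = 8.
For resolvability, blocks must partition into parallel classes of size v/k = 3.
Total blocks must therefore be a multiple of 3: 8 = 3·2 + 2 ⇒ not divisible ✗.
Resolvable? NO.

NO


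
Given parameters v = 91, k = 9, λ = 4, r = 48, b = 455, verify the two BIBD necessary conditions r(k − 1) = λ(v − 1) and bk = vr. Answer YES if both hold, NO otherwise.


Condition (i): r(k − 1) = 48·8 = 384; λ(v − 1) = 4·90 = 360. Match? NO.
Condition (ii): bk = 455·9 = 4095; vr = 91·48 = 4368. Match? NO.
Both conditions hold? NO.

NO


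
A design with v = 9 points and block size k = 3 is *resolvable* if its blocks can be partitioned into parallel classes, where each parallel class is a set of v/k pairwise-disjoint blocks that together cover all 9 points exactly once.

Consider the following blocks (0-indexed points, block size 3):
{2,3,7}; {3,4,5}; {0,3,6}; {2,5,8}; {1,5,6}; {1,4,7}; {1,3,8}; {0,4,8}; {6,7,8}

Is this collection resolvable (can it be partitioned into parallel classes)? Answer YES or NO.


v = 9, block size k = 3, number of blocks = 9.
For resolvability, blocks must partition into parallel classes of size v/k = 3.
Total blocks must therefore be a multiple of 3: 9 = 3·3 + 0 ⇒ divisible ✓.
Consider block {3,4,5}. The only other block(s) in the collection disjoint from it are {6,7,8} — just 1 block(s). Any parallel class containing {3,4,5} would need 2 other blocks each disjoint from it, so no parallel class of size 3 can contain {3,4,5}.
Since every block must belong to some parallel class in a resolution, the collection cannot be partitioned into parallel classes.
Resolvable? NO.

NO


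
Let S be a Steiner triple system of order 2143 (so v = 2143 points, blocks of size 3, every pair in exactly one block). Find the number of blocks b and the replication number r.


An STS(v) is a 2-(v, 3, 1) BIBD: block size k = 3, λ = 1.
Replication: r(k − 1) = λ(v − 1) ⇒ r·2 = 2143 − 1 = 2142 ⇒ r = 1071.
Block count: bk = vr ⇒ b·3 = 2143·1071 = 2295153 ⇒ b = 765051.

r = 1071, b = 765051.


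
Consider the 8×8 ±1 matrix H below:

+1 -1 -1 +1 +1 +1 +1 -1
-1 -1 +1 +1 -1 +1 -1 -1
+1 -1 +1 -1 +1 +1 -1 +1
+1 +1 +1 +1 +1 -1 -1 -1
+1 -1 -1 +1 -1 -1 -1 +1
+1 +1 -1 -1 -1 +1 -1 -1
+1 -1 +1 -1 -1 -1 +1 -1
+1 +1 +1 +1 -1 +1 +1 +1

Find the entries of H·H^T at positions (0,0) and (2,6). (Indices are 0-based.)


Row 0 of H: [1, -1, -1, 1, 1, 1, 1, -1].
Row 2 of H: [1, -1, 1, -1, 1, 1, -1, 1].
Row 6 of H: [1, -1, 1, -1, -1, -1, 1, -1].
(H·H^T)[0][0] = Σ_j H[0][j]·H[0][j] = (1)² + (-1)² + (-1)² + (1)² + (1)² + (1)² + (1)² + (-1)² = 1 + 1 + 1 + 1 + 1 + 1 + 1 + 1 = 8.
(H·H^T)[2][6] = Σ_j H[2][j]·H[6][j] = (1)·(1) + (-1)·(-1) + (1)·(1) + (-1)·(-1) + (1)·(-1) + (1)·(-1) + (-1)·(1) + (1)·(-1) = 1 + 1 + 1 + 1 + -1 + -1 + -1 + -1 = 0.
So rows 2 and 6 are orthogonal; the diagonal entry equals n = 8.

(0,0) entry = 8; (2,6) entry = 0.


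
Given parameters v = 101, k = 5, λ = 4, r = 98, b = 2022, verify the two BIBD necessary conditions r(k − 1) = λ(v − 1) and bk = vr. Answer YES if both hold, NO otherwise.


Condition (i): r(k − 1) = 98·4 = 392; λ(v − 1) = 4·100 = 400. Match? NO.
Condition (ii): bk = 2022·5 = 10110; vr = 101·98 = 9898. Match? NO.
Both conditions hold? NO.

NO


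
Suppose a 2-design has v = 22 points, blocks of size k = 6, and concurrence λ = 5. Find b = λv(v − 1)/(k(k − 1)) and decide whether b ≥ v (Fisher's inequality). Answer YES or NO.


r = λ(v − 1)/(k − 1) = 5·21/5 = 21.
b = vr/k = 22·21/6 = 77.
Fisher's inequality: b ≥ v ⇔ 77 ≥ 22? YES.

YES


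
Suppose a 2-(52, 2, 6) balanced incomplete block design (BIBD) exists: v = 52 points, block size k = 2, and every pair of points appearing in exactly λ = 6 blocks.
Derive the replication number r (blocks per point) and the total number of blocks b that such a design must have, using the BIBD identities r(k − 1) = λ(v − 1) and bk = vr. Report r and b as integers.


Any 2-(v, k, λ) BIBD satisfies two necessary conditions:
  (i)  Each point sits in r blocks, and counting incidences through any fixed point gives r(k − 1) = λ(v − 1), so r = λ(v − 1)/(k − 1).
  (ii) Total incidences bk = vr, so b = vr/k.
Step 1: r = λ(v − 1)/(k − 1) = 6·(52 − 1)/(2 − 1) = 6·51/1 = 306/1 = 306.
Step 2: b = vr/k = 52·306/2 = 15912/2 = 7956.
Check integrality: r = 306 ∈ Z ✓, b = 7956 ∈ Z ✓.
(These identities are necessary conditions: they determine r and b for any design with these parameters, but do not by themselves prove that one exists.)

r = 306, b = 7956.


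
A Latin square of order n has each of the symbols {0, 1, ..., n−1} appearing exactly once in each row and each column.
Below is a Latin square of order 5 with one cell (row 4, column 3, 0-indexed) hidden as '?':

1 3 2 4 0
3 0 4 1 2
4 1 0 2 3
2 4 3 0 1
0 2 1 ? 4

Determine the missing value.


Row 4 contains symbols [0, 1, 2, 4] — missing [3].
Column 3 contains symbols [0, 1, 2, 4] — missing [3].
The missing symbol must appear in both missing sets; intersection = [3].
Therefore the hidden value is 3.

Missing value = 3.


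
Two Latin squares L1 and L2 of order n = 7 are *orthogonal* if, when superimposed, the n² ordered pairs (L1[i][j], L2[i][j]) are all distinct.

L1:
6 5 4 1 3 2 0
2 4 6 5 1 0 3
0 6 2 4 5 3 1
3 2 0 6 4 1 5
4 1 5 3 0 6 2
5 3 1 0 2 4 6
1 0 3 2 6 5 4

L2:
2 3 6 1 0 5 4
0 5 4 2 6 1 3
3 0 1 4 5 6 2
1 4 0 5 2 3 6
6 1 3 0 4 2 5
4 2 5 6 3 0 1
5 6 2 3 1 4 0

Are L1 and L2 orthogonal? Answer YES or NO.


Form the n² = 49 superimposed pairs (L1[i][j], L2[i][j]), row by row (rows and columns indexed from 0):
row 0: (6,2) (5,3) (4,6) (1,1) (3,0) (2,5) (0,4)
row 1: (2,0) (4,5) (6,4) (5,2) (1,6) (0,1) (3,3)
row 2: (0,3) (6,0) (2,1) (4,4) (5,5) (3,6) (1,2)
row 3: (3,1) (2,4) (0,0) (6,5) (4,2) (1,3) (5,6)
row 4: (4,6) (1,1) (5,3) (3,0) (0,4) (6,2) (2,5)
row 5: (5,4) (3,2) (1,5) (0,6) (2,3) (4,0) (6,1)
row 6: (1,5) (0,6) (3,2) (2,3) (6,1) (5,4) (4,0)
Orthogonality requires all 49 pairs distinct.
But the pair (4,6) repeats: cell (0,2) has L1 = 4, L2 = 6, and cell (4,0) has L1 = 4, L2 = 6.
A repeated pair means some other pair never occurs (only 35 distinct pairs out of 49), so the squares are not orthogonal.
Conclusion: NO.

NO


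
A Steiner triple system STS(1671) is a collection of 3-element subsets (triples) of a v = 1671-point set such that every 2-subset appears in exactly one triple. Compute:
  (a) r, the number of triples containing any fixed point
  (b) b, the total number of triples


An STS(v) is a 2-(v, 3, 1) BIBD: block size k = 3, λ = 1.
Replication: r(k − 1) = λ(v − 1) ⇒ r·2 = 1671 − 1 = 1670 ⇒ r = 835.
Block count: b = v(v − 1)/6 = 1671·1670/6 = 2790570/6 = 465095.
(Check via bk = vr: 465095·3 = 1395285 = 1671·835 = 1395285 ✓.)

r = 835, b = 465095.


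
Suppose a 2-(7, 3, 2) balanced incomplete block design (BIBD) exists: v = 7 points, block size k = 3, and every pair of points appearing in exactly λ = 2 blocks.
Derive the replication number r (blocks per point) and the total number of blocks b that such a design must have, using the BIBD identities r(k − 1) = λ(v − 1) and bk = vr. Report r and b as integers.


Any 2-(v, k, λ) BIBD satisfies two necessary conditions:
  (i)  Each point sits in r blocks, and counting incidences through any fixed point gives r(k − 1) = λ(v − 1), so r = λ(v − 1)/(k − 1).
  (ii) Total incidences bk = vr, so b = vr/k.
Step 1: r = λ(v − 1)/(k − 1) = 2·(7 − 1)/(3 − 1) = 2·6/2 = 12/2 = 6.
Step 2: b = vr/k = 7·6/3 = 42/3 = 14.
Check integrality: r = 6 ∈ Z ✓, b = 14 ∈ Z ✓.
(These identities are necessary conditions: they determine r and b for any design with these parameters, but do not by themselves prove that one exists.)

r = 6, b = 14.


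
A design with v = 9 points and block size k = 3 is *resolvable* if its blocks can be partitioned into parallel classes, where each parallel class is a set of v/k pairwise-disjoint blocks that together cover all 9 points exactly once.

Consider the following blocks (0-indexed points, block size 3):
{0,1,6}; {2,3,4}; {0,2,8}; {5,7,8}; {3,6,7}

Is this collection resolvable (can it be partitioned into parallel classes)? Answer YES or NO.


v = 9, block size k = 3, number of blocks = 5.
For resolvability, blocks must partition into parallel classes of size v/k = 3.
Total blocks must therefore be a multiple of 3: 5 = 3·1 + 2 ⇒ not divisible ✗.
Resolvable? NO.

NO


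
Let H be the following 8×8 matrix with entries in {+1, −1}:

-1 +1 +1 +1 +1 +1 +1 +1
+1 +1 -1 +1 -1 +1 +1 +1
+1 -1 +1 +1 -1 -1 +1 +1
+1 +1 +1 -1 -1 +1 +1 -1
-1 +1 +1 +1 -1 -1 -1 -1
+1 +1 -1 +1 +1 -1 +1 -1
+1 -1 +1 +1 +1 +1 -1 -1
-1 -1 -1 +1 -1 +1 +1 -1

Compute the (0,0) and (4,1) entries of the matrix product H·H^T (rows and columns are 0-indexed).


Row 0 of H: [-1, 1, 1, 1, 1, 1, 1, 1].
Row 1 of H: [1, 1, -1, 1, -1, 1, 1, 1].
Row 4 of H: [-1, 1, 1, 1, -1, -1, -1, -1].
(H·H^T)[0][0] = Σ_j H[0][j]·H[0][j] = (-1)² + (1)² + (1)² + (1)² + (1)² + (1)² + (1)² + (1)² = 1 + 1 + 1 + 1 + 1 + 1 + 1 + 1 = 8.
(H·H^T)[4][1] = Σ_j H[4][j]·H[1][j] = (-1)·(1) + (1)·(1) + (1)·(-1) + (1)·(1) + (-1)·(-1) + (-1)·(1) + (-1)·(1) + (-1)·(1) = -1 + 1 + -1 + 1 + 1 + -1 + -1 + -1 = -2.
Rows 4 and 1 are not orthogonal (dot product = -2 ≠ 0), so H is not a Hadamard matrix.

(0,0) entry = 8; (4,1) entry = -2.


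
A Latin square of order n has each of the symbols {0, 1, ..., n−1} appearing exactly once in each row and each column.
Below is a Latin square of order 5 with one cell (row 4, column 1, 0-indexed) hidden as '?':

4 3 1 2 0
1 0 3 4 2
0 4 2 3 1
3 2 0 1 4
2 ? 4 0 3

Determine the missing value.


Row 4 contains symbols [0, 2, 3, 4] — missing [1].
Column 1 contains symbols [0, 2, 3, 4] — missing [1].
The missing symbol must appear in both missing sets; intersection = [1].
Therefore the hidden value is 1.

Missing value = 1.


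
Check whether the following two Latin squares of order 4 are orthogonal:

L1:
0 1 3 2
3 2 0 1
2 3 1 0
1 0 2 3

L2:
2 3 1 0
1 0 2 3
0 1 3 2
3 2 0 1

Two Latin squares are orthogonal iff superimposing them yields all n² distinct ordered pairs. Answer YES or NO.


Form the n² = 16 superimposed pairs (L1[i][j], L2[i][j]), row by row (rows and columns indexed from 0):
row 0: (0,2) (1,3) (3,1) (2,0)
row 1: (3,1) (2,0) (0,2) (1,3)
row 2: (2,0) (3,1) (1,3) (0,2)
row 3: (1,3) (0,2) (2,0) (3,1)
Orthogonality requires all 16 pairs distinct.
But the pair (3,1) repeats: cell (0,2) has L1 = 3, L2 = 1, and cell (1,0) has L1 = 3, L2 = 1.
A repeated pair means some other pair never occurs (only 4 distinct pairs out of 16), so the squares are not orthogonal.
Conclusion: NO.

NO


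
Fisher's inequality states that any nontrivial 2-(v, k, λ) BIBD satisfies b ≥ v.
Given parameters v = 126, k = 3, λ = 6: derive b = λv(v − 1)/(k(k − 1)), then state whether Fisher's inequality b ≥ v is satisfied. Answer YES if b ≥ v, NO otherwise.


r = λ(v − 1)/(k − 1) = 6·125/2 = 375.
b = vr/k = 126·375/3 = 15750.
Fisher's inequality: b ≥ v ⇔ 15750 ≥ 126? YES.

YES


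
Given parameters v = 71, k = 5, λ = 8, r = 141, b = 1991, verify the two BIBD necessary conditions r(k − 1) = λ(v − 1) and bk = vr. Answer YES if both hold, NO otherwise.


Condition (i): r(k − 1) = 141·4 = 564; λ(v − 1) = 8·70 = 560. Match? NO.
Condition (ii): bk = 1991·5 = 9955; vr = 71·141 = 10011. Match? NO.
Both conditions hold? NO.

NO


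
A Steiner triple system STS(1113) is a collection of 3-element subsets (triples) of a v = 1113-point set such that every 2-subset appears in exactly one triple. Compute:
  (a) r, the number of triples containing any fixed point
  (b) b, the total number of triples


An STS(v) is a 2-(v, 3, 1) BIBD: block size k = 3, λ = 1.
Replication: r(k − 1) = λ(v − 1) ⇒ r·2 = 1113 − 1 = 1112 ⇒ r = 556.
Block count: b = v(v − 1)/6 = 1113·1112/6 = 1237656/6 = 206276.

r = 556, b = 206276.


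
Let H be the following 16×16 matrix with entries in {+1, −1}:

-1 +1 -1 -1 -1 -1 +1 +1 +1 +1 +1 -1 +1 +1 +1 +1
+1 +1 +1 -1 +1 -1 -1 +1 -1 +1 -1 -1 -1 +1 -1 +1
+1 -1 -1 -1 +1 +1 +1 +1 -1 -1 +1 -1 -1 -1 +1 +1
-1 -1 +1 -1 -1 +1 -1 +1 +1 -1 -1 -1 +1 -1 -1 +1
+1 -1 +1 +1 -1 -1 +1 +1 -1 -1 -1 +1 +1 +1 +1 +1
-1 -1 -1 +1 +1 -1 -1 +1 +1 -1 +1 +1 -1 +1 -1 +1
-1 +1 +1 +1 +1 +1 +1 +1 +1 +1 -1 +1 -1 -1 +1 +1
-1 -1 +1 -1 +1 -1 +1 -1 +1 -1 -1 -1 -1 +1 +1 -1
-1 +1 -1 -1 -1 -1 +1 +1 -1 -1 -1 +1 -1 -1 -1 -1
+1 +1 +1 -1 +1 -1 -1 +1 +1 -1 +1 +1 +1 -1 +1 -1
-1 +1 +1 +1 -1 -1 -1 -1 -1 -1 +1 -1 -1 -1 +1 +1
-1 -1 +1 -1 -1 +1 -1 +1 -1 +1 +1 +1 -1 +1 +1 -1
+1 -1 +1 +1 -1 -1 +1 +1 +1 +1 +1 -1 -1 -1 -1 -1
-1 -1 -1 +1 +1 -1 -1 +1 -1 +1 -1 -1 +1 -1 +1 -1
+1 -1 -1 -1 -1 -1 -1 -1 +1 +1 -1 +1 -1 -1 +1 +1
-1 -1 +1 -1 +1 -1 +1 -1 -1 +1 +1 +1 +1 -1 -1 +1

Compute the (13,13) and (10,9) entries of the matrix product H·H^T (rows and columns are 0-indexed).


Row 9 of H: [1, 1, 1, -1, 1, -1, -1, 1, 1, -1, 1, 1, 1, -1, 1, -1].
Row 10 of H: [-1, 1, 1, 1, -1, -1, -1, -1, -1, -1, 1, -1, -1, -1, 1, 1].
Row 13 of H: [-1, -1, -1, 1, 1, -1, -1, 1, -1, 1, -1, -1, 1, -1, 1, -1].
(H·H^T)[13][13] = Σ_j H[13][j]·H[13][j] = (-1)² + (-1)² + (-1)² + (1)² + (1)² + (-1)² + (-1)² + (1)² + (-1)² + (1)² + (-1)² + (-1)² + (1)² + (-1)² + (1)² + (-1)² = 1 + 1 + 1 + 1 + 1 + 1 + 1 + 1 + 1 + 1 + 1 + 1 + 1 + 1 + 1 + 1 = 16.
(H·H^T)[10][9] = Σ_j H[10][j]·H[9][j] = (-1)·(1) + (1)·(1) + (1)·(1) + (1)·(-1) + (-1)·(1) + (-1)·(-1) + (-1)·(-1) + (-1)·(1) + (-1)·(1) + (-1)·(-1) + (1)·(1) + (-1)·(1) + (-1)·(1) + (-1)·(-1) + (1)·(1) + (1)·(-1) = -1 + 1 + 1 + -1 + -1 + 1 + 1 + -1 + -1 + 1 + 1 + -1 + -1 + 1 + 1 + -1 = 0.
So rows 10 and 9 are orthogonal; the diagonal entry equals n = 16.

(13,13) entry = 16; (10,9) entry = 0.


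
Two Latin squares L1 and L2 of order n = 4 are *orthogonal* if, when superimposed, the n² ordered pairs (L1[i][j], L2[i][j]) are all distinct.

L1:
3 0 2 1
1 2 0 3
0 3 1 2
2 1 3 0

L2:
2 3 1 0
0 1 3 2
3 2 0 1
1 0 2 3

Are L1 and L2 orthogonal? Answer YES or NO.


Form the n² = 16 superimposed pairs (L1[i][j], L2[i][j]), row by row (rows and columns indexed from 0):
row 0: (3,2) (0,3) (2,1) (1,0)
row 1: (1,0) (2,1) (0,3) (3,2)
row 2: (0,3) (3,2) (1,0) (2,1)
row 3: (2,1) (1,0) (3,2) (0,3)
Orthogonality requires all 16 pairs distinct.
But the pair (1,0) repeats: cell (0,3) has L1 = 1, L2 = 0, and cell (1,0) has L1 = 1, L2 = 0.
A repeated pair means some other pair never occurs (only 4 distinct pairs out of 16), so the squares are not orthogonal.
Conclusion: NO.

NO


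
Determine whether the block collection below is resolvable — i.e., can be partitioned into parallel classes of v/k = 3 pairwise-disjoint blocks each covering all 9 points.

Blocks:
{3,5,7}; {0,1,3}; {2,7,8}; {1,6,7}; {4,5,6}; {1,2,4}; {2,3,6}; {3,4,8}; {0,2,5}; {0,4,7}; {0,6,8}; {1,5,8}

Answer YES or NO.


v = 9, block size k = 3, number of blocks = 12.
For resolvability, blocks must partition into parallel classes of size v/k = 3.
Total blocks must therefore be a multiple of 3: 12 = 3·4 + 0 ⇒ divisible ✓.
Greedy packing gives 4 candidate class(es). Each should be a full parallel class (size 3, covers all 9 points).
  Class 1 (3 blocks): {3,5,7}; {1,2,4}; {0,6,8}. Points covered: [0, 1, 2, 3, 4, 5, 6, 7, 8].
  Class 2 (3 blocks): {0,1,3}; {2,7,8}; {4,5,6}. Points covered: [0, 1, 2, 3, 4, 5, 6, 7, 8].
  Class 3 (3 blocks): {1,6,7}; {3,4,8}; {0,2,5}. Points covered: [0, 1, 2, 3, 4, 5, 6, 7, 8].
  Class 4 (3 blocks): {2,3,6}; {0,4,7}; {1,5,8}. Points covered: [0, 1, 2, 3, 4, 5, 6, 7, 8].
All classes full (size 3)? YES. All classes cover every point? YES.
Resolvable? YES.

YES


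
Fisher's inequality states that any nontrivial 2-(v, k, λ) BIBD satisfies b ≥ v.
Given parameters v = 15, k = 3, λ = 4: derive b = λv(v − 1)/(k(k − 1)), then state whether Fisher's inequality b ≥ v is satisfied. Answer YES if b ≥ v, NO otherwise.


r = λ(v − 1)/(k − 1) = 4·14/2 = 28.
b = vr/k = 15·28/3 = 140.
Fisher's inequality: b ≥ v ⇔ 140 ≥ 15? YES.

YES


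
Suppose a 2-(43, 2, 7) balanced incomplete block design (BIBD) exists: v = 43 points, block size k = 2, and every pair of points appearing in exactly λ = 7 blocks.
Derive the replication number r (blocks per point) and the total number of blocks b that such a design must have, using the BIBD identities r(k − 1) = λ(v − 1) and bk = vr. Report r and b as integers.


Any 2-(v, k, λ) BIBD satisfies two necessary conditions:
  (i)  Each point sits in r blocks, and counting incidences through any fixed point gives r(k − 1) = λ(v − 1), so r = λ(v − 1)/(k − 1).
  (ii) Total incidences bk = vr, so b = vr/k.
Step 1: r = λ(v − 1)/(k − 1) = 7·(43 − 1)/(2 − 1) = 7·42/1 = 294/1 = 294.
Step 2: b = vr/k = 43·294/2 = 12642/2 = 6321.
Check integrality: r = 294 ∈ Z ✓, b = 6321 ∈ Z ✓.
(These identities are necessary conditions: they determine r and b for any design with these parameters, but do not by themselves prove that one exists.)

r = 294, b = 6321.


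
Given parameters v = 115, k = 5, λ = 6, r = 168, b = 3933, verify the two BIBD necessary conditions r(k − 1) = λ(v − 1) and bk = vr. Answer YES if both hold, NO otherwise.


Condition (i): r(k − 1) = 168·4 = 672; λ(v − 1) = 6·114 = 684. Match? NO.
Condition (ii): bk = 3933·5 = 19665; vr = 115·168 = 19320. Match? NO.
Both conditions hold? NO.

NO


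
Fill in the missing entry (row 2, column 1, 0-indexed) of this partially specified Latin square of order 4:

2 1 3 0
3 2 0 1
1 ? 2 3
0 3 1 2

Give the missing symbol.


Row 2 contains symbols [1, 2, 3] — missing [0].
Column 1 contains symbols [1, 2, 3] — missing [0].
The missing symbol must appear in both missing sets; intersection = [0].
Therefore the hidden value is 0.

Missing value = 0.


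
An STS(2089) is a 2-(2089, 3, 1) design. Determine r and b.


An STS(v) is a 2-(v, 3, 1) BIBD: block size k = 3, λ = 1.
Replication: r(k − 1) = λ(v − 1) ⇒ r·2 = 2089 − 1 = 2088 ⇒ r = 1044.
Block count: b = v(v − 1)/6 = 2089·2088/6 = 4361832/6 = 726972.

r = 1044, b = 726972.


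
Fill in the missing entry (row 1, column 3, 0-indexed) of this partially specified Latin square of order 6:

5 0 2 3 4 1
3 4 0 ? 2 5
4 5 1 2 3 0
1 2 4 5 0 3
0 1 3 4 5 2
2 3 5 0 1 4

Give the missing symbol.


Row 1 contains symbols [0, 2, 3, 4, 5] — missing [1].
Column 3 contains symbols [0, 2, 3, 4, 5] — missing [1].
The missing symbol must appear in both missing sets; intersection = [1].
Therefore the hidden value is 1.

Missing value = 1.


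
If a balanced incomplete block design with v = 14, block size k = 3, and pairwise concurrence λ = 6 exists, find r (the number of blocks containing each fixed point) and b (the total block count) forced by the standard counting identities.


Any 2-(v, k, λ) BIBD satisfies two necessary conditions:
  (i)  Each point sits in r blocks, and counting incidences through any fixed point gives r(k − 1) = λ(v − 1), so r = λ(v − 1)/(k − 1).
  (ii) Total incidences bk = vr, so b = vr/k.
Step 1: r = λ(v − 1)/(k − 1) = 6·(14 − 1)/(3 − 1) = 6·13/2 = 78/2 = 39.
Step 2: b = vr/k = 14·39/3 = 546/3 = 182.
Check integrality: r = 39 ∈ Z ✓, b = 182 ∈ Z ✓.
(These identities are necessary conditions: they determine r and b for any design with these parameters, but do not by themselves prove that one exists.)

r = 39, b = 182.
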